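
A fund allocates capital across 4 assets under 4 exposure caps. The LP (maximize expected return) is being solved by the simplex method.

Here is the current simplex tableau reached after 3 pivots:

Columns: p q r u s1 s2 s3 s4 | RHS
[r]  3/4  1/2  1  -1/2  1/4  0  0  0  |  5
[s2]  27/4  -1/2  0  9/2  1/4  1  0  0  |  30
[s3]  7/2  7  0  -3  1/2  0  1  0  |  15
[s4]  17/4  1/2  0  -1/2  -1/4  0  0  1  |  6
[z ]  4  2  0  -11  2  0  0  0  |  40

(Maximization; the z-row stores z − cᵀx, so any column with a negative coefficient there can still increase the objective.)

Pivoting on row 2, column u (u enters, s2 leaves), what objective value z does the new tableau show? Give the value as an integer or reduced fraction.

Minimum ratio for u: 30/(9/2) = 20/3.
z changes by −(z-row coeff of u)·ratio = −(-11)·(20/3) = 220/3.
New z = 40 + (220/3) = 340/3.

340/3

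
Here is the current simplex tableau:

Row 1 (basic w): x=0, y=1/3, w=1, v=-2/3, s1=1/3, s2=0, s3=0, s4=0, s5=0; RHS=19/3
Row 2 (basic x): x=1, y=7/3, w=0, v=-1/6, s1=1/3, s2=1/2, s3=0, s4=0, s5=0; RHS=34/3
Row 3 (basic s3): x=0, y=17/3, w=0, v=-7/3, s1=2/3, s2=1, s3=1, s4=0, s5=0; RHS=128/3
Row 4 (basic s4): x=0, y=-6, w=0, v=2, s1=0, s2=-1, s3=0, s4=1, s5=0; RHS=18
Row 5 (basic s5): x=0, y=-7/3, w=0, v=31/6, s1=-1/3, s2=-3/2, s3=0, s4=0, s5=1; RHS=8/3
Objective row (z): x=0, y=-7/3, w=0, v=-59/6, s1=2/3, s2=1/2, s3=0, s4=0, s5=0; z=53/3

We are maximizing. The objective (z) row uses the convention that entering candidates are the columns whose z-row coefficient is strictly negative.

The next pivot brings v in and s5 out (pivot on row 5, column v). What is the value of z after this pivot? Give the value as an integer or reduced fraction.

705/31

Minimum ratio for v: (8/3)/(31/6) = 16/31.
z changes by −(z-row coeff of v)·ratio = −(-59/6)·(16/31) = 472/93.
New z = 53/3 + (472/93) = 705/31.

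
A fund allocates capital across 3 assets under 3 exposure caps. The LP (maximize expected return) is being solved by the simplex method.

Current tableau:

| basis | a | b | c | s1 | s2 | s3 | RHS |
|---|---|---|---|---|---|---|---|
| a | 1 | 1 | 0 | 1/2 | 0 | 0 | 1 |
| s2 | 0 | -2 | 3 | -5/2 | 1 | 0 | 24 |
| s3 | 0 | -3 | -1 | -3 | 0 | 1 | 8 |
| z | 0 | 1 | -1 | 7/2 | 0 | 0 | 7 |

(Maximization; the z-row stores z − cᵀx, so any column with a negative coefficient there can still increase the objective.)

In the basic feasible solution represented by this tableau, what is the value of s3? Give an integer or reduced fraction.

8

s3 is basic (row 3); its value is the RHS of that row: 8.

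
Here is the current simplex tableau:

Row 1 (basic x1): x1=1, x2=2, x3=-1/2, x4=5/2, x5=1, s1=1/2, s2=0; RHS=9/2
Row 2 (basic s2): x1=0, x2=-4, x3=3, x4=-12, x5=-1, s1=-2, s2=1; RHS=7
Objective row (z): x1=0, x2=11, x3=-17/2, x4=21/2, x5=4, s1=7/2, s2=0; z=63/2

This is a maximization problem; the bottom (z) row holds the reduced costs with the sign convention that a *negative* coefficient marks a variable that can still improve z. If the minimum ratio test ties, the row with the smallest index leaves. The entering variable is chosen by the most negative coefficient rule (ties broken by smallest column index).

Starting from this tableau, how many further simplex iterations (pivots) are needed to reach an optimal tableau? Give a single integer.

pivot: x3 in, s2 out → z = 154/3
pivot: x4 in, x1 out → z = 953/3
No improving column remains; optimal.

2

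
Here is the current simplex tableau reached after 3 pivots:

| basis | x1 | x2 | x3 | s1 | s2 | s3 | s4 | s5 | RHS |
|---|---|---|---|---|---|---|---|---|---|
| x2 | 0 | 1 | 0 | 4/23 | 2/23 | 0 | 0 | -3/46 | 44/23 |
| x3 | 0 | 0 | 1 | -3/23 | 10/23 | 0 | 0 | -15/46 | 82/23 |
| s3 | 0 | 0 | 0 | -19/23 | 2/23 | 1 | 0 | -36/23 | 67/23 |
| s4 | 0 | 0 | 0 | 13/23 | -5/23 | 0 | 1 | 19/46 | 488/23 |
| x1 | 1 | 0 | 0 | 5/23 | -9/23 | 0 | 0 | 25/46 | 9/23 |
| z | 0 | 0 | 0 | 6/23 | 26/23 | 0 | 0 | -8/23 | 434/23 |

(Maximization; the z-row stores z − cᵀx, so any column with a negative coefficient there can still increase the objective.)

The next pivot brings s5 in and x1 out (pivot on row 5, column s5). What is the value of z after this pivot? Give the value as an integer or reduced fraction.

Minimum ratio for s5: (9/23)/(25/46) = 18/25.
z changes by −(z-row coeff of s5)·ratio = −(-8/23)·(18/25) = 144/575.
New z = 434/23 + (144/575) = 478/25.

478/25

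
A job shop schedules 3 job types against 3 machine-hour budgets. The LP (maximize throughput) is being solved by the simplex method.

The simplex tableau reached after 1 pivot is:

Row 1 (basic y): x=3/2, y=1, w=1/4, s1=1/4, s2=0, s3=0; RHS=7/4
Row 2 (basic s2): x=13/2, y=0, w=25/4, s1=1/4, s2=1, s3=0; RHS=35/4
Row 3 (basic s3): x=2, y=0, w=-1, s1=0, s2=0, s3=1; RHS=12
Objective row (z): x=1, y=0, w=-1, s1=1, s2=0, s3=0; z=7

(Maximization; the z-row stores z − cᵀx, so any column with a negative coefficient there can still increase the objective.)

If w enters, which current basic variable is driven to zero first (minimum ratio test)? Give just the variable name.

s2

Ratios: row 1 (y): (7/4)/(1/4) = 7; row 2 (s2): (35/4)/(25/4) = 7/5; row 3 (s3): entry -1 ≤ 0, skip.
Minimum ratio 7/5 is in the s2 row, so s2 leaves.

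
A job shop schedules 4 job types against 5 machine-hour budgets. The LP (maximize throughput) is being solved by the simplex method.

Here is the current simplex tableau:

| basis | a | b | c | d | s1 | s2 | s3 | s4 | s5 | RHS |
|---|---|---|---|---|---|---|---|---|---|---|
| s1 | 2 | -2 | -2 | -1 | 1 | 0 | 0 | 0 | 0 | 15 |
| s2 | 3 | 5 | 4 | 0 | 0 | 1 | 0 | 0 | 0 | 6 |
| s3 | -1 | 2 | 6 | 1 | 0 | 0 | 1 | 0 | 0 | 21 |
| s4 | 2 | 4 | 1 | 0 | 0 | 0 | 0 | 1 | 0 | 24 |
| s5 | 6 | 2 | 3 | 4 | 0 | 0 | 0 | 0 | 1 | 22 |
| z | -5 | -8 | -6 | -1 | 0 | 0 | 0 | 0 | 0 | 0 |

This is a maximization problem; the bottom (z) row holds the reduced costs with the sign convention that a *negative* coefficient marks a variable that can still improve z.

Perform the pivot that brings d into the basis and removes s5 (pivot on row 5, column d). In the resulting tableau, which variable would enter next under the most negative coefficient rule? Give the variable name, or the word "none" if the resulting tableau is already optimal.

b

Pivot element 4. New z-row = old z-row − (-1)·(row 5/4).
Updated z-row coefficients: a: -7/2, b: -15/2, c: -21/4, d: 0, s1: 0, s2: 0, s3: 0, s4: 0, s5: 1/4.
The most negative is -15/2 in column b, so b would enter next.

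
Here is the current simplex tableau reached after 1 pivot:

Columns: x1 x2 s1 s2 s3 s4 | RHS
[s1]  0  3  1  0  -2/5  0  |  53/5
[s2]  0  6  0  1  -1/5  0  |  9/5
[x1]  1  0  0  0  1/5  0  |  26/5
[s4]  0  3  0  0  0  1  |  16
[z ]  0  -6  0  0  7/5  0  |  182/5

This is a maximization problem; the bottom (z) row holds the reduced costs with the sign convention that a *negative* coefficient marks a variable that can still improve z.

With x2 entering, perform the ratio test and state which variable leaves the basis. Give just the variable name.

Ratios: row 1 (s1): (53/5)/3 = 53/15; row 2 (s2): (9/5)/6 = 3/10; row 3 (x1): entry 0 ≤ 0, skip; row 4 (s4): 16/3 = 16/3.
Minimum ratio 3/10 is in the s2 row, so s2 leaves.

s2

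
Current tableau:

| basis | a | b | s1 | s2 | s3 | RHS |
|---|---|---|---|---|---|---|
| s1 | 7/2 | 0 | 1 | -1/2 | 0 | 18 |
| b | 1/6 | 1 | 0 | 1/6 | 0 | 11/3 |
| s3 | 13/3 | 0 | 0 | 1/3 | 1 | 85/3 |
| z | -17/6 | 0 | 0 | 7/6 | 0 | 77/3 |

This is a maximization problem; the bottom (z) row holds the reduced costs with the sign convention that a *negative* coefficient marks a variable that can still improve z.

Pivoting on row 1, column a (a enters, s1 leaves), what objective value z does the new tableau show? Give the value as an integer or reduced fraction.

845/21

Minimum ratio for a: 18/(7/2) = 36/7.
z changes by −(z-row coeff of a)·ratio = −(-17/6)·(36/7) = 102/7.
New z = 77/3 + (102/7) = 845/21.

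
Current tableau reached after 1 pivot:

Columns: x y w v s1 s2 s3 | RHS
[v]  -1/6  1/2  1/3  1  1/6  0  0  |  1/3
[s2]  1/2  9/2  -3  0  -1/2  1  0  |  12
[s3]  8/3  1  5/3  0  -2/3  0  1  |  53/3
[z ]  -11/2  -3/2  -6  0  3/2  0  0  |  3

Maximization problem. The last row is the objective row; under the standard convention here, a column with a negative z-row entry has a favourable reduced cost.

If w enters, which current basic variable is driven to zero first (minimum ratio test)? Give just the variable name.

v

Ratios: row 1 (v): (1/3)/(1/3) = 1; row 2 (s2): entry -3 ≤ 0, skip; row 3 (s3): (53/3)/(5/3) = 53/5.
Minimum ratio 1 is in the v row, so v leaves.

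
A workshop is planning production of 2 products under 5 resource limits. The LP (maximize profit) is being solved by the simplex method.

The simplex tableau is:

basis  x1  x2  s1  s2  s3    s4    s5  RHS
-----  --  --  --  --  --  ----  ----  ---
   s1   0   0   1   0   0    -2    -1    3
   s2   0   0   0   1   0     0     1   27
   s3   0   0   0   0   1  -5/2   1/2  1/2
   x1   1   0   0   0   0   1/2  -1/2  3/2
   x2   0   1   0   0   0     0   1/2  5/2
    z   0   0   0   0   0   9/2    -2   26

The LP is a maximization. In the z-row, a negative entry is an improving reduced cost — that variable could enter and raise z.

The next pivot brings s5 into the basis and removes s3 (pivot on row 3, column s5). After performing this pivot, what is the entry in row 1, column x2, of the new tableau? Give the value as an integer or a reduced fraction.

0

Pivot element is row 3, column s5: 1/2.
Normalize row 3: new (row 3, x2) = 0/(1/2) = 0.
row 1 ← row 1 − (-1)·(new row 3): 0 − (-1)·0 = 0.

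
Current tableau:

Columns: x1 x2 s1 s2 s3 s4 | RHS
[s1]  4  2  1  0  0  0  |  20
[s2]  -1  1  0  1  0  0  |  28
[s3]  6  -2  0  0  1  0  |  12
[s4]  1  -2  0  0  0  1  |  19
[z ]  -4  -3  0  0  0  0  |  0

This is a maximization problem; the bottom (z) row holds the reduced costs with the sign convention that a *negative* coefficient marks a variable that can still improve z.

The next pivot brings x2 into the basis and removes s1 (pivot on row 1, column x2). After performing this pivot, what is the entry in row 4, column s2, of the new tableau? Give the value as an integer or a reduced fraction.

0

Pivot element is row 1, column x2: 2.
Normalize row 1: new (row 1, s2) = 0/2 = 0.
row 4 ← row 4 − (-2)·(new row 1): 0 − (-2)·0 = 0.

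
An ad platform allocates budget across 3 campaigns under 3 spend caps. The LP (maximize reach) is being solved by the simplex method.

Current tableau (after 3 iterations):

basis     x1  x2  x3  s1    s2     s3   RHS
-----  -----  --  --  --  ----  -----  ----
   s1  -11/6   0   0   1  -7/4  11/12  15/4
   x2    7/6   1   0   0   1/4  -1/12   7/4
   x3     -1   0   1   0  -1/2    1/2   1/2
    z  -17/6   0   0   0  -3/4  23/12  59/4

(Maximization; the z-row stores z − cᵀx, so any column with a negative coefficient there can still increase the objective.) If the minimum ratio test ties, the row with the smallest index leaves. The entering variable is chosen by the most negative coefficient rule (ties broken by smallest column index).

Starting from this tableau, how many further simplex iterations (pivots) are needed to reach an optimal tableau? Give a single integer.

2

pivot: x1 in, x2 out → z = 19
pivot: s2 in, x1 out → z = 20
No improving column remains; optimal.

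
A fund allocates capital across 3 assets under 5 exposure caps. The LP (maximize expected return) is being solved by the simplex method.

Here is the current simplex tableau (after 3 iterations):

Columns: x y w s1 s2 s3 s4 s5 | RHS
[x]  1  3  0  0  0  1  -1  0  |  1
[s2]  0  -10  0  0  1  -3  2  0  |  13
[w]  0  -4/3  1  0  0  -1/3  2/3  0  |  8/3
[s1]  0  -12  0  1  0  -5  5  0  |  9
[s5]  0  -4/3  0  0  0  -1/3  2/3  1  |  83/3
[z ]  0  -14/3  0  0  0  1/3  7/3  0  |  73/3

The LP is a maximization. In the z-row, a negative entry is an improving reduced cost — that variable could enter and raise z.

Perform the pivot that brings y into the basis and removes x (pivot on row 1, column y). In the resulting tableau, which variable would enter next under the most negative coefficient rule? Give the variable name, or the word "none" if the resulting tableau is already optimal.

none

Pivot element 3. New z-row = old z-row − (-14/3)·(row 1/3).
Updated z-row coefficients: x: 14/9, y: 0, w: 0, s1: 0, s2: 0, s3: 17/9, s4: 7/9, s5: 0.
No coefficient is strictly negative; the tableau after this pivot is optimal.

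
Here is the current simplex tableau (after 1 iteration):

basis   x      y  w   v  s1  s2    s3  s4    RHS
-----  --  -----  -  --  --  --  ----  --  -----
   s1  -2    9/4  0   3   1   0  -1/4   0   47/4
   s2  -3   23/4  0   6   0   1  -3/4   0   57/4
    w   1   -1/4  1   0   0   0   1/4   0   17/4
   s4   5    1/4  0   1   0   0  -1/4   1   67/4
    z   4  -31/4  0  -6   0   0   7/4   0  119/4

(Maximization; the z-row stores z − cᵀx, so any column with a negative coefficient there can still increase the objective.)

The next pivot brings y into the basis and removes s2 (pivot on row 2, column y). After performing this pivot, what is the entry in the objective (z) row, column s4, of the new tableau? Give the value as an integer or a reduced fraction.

0

Pivot element is row 2, column y: 23/4.
Normalize row 2: new (row 2, s4) = 0/(23/4) = 0.
z-row ← z-row − (-31/4)·(new row 2): 0 − (-31/4)·0 = 0.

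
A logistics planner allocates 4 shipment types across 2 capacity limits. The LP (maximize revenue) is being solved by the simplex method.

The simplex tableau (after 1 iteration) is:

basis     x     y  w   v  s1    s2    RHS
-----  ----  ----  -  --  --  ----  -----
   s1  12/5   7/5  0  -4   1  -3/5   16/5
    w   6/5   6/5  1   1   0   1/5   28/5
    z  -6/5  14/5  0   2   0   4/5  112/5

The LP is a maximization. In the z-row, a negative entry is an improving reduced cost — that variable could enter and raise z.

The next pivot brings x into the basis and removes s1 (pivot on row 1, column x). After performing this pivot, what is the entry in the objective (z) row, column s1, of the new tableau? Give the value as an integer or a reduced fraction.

Pivot element is row 1, column x: 12/5.
Normalize row 1: new (row 1, s1) = 1/(12/5) = 5/12.
z-row ← z-row − (-6/5)·(new row 1): 0 − (-6/5)·(5/12) = 1/2.

1/2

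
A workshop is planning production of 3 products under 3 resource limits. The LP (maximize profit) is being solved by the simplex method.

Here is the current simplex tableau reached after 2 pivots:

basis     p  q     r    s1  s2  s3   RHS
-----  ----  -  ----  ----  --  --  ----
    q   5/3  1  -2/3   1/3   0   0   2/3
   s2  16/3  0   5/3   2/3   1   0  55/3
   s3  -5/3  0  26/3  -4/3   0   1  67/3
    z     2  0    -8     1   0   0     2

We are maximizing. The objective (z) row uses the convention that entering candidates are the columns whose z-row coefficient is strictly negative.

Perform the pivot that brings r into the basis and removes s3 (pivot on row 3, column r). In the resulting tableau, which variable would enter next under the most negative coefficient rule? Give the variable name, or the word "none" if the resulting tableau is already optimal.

s1

Pivot element 26/3. New z-row = old z-row − (-8)·(row 3/(26/3)).
Updated z-row coefficients: p: 6/13, q: 0, r: 0, s1: -3/13, s2: 0, s3: 12/13.
The most negative is -3/13 in column s1, so s1 would enter next.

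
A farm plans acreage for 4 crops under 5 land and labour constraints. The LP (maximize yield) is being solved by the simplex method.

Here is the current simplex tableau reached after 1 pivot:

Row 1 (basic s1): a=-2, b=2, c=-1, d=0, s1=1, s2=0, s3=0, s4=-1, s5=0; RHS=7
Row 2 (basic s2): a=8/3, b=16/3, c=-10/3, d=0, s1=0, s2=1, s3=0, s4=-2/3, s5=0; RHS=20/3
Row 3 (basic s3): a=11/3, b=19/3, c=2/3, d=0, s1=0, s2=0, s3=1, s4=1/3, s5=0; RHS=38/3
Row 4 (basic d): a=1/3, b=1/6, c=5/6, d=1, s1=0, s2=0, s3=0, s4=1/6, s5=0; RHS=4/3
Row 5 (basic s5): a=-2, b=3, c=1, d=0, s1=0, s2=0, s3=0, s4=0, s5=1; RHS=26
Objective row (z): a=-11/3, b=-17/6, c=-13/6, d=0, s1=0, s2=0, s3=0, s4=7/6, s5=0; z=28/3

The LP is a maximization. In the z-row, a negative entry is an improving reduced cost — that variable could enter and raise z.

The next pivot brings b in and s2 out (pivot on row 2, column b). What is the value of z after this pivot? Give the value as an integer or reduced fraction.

103/8

Minimum ratio for b: (20/3)/(16/3) = 5/4.
z changes by −(z-row coeff of b)·ratio = −(-17/6)·(5/4) = 85/24.
New z = 28/3 + (85/24) = 103/8.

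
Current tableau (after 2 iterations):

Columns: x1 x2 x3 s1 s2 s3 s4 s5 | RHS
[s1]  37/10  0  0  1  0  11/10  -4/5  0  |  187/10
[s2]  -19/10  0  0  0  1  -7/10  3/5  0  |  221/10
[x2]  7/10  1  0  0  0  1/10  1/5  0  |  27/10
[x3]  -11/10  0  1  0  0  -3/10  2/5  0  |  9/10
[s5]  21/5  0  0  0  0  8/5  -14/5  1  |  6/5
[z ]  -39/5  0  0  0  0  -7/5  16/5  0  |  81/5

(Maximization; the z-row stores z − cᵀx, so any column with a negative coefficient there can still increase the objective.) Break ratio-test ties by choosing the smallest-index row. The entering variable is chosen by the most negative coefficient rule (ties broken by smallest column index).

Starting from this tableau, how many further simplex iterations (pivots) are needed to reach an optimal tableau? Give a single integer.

pivot: x1 in, s5 out → z = 129/7
pivot: s4 in, x2 out → z = 363/14
No improving column remains; optimal.

2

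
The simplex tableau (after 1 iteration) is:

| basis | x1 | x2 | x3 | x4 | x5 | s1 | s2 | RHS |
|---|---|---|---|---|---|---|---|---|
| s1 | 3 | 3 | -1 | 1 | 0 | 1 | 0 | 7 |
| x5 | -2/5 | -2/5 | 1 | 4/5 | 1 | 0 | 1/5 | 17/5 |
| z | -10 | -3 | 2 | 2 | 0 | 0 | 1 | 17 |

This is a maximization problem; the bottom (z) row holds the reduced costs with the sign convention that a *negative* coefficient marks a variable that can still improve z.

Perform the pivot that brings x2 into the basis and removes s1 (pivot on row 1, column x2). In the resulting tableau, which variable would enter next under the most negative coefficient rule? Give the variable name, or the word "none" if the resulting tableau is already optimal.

Pivot element 3. New z-row = old z-row − (-3)·(row 1/3).
Updated z-row coefficients: x1: -7, x2: 0, x3: 1, x4: 3, x5: 0, s1: 1, s2: 1.
The most negative is -7 in column x1, so x1 would enter next.

x1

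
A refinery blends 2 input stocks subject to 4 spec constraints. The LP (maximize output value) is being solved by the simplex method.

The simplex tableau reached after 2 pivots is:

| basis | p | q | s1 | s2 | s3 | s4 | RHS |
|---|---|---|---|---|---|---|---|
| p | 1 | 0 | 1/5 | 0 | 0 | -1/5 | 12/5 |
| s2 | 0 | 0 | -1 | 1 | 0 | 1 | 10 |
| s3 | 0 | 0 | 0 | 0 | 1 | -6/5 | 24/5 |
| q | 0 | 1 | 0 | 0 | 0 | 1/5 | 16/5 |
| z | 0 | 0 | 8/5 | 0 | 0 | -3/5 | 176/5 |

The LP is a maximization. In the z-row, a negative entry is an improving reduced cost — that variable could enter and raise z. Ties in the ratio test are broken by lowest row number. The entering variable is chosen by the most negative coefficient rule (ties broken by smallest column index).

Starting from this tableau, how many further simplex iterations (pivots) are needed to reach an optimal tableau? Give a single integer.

1

pivot: s4 in, s2 out → z = 206/5
No improving column remains; optimal.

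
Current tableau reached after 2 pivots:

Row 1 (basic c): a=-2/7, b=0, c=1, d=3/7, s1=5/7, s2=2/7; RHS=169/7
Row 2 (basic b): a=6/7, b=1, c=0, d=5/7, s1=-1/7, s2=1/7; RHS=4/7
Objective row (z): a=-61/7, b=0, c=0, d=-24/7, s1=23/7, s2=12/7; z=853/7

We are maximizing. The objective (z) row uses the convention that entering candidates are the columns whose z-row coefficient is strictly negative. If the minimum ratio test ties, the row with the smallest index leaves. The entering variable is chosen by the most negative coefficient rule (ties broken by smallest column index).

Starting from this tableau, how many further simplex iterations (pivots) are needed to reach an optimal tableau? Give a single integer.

pivot: a in, b out → z = 383/3
No improving column remains; optimal.

1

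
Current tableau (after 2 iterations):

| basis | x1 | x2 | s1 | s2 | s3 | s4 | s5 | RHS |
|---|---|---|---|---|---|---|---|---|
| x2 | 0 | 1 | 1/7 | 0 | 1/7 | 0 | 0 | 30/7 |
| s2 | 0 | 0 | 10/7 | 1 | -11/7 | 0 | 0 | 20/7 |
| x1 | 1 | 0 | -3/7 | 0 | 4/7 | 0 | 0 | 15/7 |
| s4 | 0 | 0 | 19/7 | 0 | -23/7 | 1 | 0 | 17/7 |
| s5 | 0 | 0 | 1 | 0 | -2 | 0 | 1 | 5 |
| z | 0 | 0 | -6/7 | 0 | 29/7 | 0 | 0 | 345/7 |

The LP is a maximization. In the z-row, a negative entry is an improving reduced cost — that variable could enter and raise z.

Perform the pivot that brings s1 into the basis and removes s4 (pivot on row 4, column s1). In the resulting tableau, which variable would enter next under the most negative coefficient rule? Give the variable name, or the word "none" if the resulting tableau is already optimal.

Pivot element 19/7. New z-row = old z-row − (-6/7)·(row 4/(19/7)).
Updated z-row coefficients: x1: 0, x2: 0, s1: 0, s2: 0, s3: 59/19, s4: 6/19, s5: 0.
No coefficient is strictly negative; the tableau after this pivot is optimal.

none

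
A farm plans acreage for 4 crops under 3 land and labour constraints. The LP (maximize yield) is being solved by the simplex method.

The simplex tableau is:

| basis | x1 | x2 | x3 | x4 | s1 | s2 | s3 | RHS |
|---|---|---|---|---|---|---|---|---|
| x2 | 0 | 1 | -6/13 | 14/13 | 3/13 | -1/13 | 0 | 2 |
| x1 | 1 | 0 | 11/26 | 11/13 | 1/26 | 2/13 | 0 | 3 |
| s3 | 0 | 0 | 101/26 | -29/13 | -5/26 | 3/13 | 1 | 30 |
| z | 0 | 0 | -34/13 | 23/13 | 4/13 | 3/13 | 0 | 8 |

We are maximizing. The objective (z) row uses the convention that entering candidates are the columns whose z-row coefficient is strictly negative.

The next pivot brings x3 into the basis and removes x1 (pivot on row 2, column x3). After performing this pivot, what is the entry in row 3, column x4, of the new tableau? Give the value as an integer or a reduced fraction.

-10

Pivot element is row 2, column x3: 11/26.
Normalize row 2: new (row 2, x4) = (11/13)/(11/26) = 2.
row 3 ← row 3 − (101/26)·(new row 2): -29/13 − (101/26)·2 = -10.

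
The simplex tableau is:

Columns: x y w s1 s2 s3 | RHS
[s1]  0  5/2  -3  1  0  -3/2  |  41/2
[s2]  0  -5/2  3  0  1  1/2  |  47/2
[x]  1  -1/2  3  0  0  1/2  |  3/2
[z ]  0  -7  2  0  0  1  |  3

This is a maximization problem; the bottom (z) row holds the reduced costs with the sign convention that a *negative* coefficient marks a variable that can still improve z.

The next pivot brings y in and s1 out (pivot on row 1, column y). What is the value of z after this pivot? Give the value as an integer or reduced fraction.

302/5

Minimum ratio for y: (41/2)/(5/2) = 41/5.
z changes by −(z-row coeff of y)·ratio = −(-7)·(41/5) = 287/5.
New z = 3 + (287/5) = 302/5.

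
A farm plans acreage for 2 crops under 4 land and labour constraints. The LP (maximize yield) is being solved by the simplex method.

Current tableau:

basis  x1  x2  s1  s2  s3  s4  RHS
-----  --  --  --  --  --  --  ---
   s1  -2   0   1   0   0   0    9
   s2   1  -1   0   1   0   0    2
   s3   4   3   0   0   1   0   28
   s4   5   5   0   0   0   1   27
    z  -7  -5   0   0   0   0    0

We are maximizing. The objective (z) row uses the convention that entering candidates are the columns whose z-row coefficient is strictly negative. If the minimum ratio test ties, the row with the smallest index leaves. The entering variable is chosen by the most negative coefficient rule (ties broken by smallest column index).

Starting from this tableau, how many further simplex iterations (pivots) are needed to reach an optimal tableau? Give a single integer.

pivot: x1 in, s2 out → z = 14
pivot: x2 in, s4 out → z = 172/5
No improving column remains; optimal.

2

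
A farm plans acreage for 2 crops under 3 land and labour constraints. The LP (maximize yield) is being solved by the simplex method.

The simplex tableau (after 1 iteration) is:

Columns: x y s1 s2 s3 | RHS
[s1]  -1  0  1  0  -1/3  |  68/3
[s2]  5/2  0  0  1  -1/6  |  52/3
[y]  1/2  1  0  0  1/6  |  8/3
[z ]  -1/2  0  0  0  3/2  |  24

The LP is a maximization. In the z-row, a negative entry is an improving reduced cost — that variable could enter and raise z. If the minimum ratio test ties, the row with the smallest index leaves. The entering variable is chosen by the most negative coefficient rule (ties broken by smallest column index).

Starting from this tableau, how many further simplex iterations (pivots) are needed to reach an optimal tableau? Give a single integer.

pivot: x in, y out → z = 80/3
No improving column remains; optimal.

1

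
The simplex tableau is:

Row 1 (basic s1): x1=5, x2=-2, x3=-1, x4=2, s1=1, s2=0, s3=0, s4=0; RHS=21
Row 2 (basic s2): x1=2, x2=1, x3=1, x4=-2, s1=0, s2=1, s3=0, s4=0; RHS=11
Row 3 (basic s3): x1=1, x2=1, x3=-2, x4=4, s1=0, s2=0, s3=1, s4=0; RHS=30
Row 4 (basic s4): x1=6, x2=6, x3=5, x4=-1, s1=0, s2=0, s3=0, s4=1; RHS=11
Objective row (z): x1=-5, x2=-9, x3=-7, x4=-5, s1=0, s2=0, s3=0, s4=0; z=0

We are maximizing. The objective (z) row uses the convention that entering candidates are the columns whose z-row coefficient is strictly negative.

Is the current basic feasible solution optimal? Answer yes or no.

Column x1 has objective-row coefficient -5, which is negative; an improving pivot exists, so not yet optimal.

no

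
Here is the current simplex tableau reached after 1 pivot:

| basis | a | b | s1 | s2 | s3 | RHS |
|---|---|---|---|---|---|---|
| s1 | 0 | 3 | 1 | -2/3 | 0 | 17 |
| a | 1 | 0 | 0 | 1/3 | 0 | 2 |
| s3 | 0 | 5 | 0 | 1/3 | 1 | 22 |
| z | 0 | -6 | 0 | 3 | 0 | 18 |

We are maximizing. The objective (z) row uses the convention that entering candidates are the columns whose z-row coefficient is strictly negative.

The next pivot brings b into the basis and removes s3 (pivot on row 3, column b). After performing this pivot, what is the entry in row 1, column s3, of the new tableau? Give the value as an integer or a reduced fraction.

-3/5

Pivot element is row 3, column b: 5.
Normalize row 3: new (row 3, s3) = 1/5 = 1/5.
row 1 ← row 1 − 3·(new row 3): 0 − 3·(1/5) = -3/5.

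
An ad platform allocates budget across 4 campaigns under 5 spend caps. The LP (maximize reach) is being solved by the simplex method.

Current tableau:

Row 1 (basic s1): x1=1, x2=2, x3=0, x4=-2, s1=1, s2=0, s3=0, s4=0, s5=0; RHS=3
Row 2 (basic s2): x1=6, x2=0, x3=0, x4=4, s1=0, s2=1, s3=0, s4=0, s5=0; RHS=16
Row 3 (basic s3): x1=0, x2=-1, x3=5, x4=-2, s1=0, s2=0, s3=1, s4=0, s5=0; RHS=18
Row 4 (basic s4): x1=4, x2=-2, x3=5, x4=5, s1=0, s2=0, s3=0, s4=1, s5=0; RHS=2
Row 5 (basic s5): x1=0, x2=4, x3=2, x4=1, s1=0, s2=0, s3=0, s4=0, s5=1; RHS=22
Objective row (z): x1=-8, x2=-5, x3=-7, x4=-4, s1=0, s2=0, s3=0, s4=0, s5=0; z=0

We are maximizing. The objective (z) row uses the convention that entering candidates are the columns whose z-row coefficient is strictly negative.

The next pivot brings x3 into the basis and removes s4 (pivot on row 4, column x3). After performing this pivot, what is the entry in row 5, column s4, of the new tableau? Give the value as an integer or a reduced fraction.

-2/5

Pivot element is row 4, column x3: 5.
Normalize row 4: new (row 4, s4) = 1/5 = 1/5.
row 5 ← row 5 − 2·(new row 4): 0 − 2·(1/5) = -2/5.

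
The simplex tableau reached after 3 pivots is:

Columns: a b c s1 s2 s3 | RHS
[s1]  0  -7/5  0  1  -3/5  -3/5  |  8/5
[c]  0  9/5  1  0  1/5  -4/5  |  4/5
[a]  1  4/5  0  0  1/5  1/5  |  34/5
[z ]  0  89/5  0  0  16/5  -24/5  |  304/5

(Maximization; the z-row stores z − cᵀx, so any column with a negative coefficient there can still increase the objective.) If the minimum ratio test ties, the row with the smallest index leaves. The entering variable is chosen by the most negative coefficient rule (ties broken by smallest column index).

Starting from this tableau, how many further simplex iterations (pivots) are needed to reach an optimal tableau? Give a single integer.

pivot: s3 in, a out → z = 224
No improving column remains; optimal.

1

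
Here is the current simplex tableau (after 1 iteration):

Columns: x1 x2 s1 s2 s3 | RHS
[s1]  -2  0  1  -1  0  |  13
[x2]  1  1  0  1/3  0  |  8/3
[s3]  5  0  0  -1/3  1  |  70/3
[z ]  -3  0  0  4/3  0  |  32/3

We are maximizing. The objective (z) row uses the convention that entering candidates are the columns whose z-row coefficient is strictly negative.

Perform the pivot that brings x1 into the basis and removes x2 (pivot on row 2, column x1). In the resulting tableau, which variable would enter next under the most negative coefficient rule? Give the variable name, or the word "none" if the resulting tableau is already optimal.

none

Pivot element 1. New z-row = old z-row − (-3)·(row 2/1).
Updated z-row coefficients: x1: 0, x2: 3, s1: 0, s2: 7/3, s3: 0.
No coefficient is strictly negative; the tableau after this pivot is optimal.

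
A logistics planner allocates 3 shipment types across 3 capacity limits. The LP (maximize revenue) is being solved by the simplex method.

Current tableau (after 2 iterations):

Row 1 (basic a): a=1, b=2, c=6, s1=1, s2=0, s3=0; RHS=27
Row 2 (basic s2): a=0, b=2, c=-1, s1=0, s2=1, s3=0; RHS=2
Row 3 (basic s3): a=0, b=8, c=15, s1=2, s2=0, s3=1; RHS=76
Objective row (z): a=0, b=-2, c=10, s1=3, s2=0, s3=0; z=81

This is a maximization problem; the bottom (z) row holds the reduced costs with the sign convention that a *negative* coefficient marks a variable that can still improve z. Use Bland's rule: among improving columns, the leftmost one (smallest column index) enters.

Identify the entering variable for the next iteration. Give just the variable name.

Objective-row coefficients: a: 0, b: -2, c: 10, s1: 3, s2: 0, s3: 0.
Improving columns: b. Bland's rule picks the smallest column index → b.

b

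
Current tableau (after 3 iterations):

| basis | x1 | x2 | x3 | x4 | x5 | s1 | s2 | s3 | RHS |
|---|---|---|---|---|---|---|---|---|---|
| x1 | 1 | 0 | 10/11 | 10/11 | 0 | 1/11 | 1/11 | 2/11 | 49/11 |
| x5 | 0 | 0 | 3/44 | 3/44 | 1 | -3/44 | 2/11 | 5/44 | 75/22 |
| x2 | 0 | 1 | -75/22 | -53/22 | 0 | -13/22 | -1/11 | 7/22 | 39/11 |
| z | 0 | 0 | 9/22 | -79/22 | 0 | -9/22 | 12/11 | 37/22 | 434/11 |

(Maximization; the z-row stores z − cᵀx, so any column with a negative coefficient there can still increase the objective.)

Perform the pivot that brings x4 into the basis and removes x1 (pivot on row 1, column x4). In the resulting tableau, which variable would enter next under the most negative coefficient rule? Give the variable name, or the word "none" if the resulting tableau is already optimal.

s1

Pivot element 10/11. New z-row = old z-row − (-79/22)·(row 1/(10/11)).
Updated z-row coefficients: x1: 79/20, x2: 0, x3: 4, x4: 0, x5: 0, s1: -1/20, s2: 29/20, s3: 12/5.
The most negative is -1/20 in column s1, so s1 would enter next.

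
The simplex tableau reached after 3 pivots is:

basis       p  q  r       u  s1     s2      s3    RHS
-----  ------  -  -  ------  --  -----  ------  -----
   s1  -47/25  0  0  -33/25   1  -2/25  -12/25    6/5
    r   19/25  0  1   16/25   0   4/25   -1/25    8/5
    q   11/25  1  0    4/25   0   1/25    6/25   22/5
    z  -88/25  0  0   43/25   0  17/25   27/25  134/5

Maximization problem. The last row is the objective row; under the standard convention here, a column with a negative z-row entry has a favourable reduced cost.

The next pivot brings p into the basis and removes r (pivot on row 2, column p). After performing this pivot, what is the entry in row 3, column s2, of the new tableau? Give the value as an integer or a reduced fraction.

Pivot element is row 2, column p: 19/25.
Normalize row 2: new (row 2, s2) = (4/25)/(19/25) = 4/19.
row 3 ← row 3 − (11/25)·(new row 2): 1/25 − (11/25)·(4/19) = -1/19.

-1/19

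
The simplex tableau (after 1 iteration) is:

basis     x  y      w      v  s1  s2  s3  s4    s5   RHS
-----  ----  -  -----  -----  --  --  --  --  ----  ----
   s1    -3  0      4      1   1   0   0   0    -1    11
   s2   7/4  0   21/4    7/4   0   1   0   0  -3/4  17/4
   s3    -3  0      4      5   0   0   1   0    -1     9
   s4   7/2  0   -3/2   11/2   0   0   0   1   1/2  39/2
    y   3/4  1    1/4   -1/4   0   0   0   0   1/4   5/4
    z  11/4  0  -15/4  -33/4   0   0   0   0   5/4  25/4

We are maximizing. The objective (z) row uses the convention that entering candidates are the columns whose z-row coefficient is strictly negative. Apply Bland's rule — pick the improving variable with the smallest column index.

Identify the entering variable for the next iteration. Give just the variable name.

w

Objective-row coefficients: x: 11/4, y: 0, w: -15/4, v: -33/4, s1: 0, s2: 0, s3: 0, s4: 0, s5: 5/4.
Improving columns: w, v. Bland's rule picks the smallest column index → w.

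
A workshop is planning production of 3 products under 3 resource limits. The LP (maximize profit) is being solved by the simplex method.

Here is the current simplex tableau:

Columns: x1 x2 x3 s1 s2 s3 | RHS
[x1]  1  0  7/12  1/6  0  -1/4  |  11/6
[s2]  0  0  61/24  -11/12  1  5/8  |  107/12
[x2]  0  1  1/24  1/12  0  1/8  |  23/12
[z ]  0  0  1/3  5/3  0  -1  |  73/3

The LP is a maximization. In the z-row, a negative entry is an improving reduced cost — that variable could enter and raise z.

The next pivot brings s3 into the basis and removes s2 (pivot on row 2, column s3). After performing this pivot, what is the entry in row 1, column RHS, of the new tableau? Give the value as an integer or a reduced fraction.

27/5

Pivot element is row 2, column s3: 5/8.
Normalize row 2: new (row 2, RHS) = (107/12)/(5/8) = 214/15.
row 1 ← row 1 − (-1/4)·(new row 2): 11/6 − (-1/4)·(214/15) = 27/5.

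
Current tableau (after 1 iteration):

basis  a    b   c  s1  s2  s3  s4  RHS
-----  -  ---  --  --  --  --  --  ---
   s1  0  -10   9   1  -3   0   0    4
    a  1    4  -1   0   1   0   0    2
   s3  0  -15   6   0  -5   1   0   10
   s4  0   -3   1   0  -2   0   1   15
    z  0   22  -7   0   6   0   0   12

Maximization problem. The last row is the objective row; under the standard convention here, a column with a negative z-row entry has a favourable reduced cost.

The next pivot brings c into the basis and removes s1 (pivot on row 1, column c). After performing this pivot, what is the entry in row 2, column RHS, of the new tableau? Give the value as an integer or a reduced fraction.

Pivot element is row 1, column c: 9.
Normalize row 1: new (row 1, RHS) = 4/9 = 4/9.
row 2 ← row 2 − (-1)·(new row 1): 2 − (-1)·(4/9) = 22/9.

22/9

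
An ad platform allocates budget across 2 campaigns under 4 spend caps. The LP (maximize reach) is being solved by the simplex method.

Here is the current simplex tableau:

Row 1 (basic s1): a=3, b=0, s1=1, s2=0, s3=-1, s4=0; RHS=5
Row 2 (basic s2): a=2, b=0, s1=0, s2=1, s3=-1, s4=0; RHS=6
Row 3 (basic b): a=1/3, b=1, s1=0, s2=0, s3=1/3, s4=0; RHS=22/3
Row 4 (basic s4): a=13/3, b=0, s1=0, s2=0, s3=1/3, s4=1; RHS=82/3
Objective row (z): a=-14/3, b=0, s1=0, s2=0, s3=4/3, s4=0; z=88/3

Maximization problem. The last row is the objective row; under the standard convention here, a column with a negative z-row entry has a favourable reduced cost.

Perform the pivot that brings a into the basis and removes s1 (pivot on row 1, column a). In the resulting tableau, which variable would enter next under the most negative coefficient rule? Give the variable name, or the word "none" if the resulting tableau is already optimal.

s3

Pivot element 3. New z-row = old z-row − (-14/3)·(row 1/3).
Updated z-row coefficients: a: 0, b: 0, s1: 14/9, s2: 0, s3: -2/9, s4: 0.
The most negative is -2/9 in column s3, so s3 would enter next.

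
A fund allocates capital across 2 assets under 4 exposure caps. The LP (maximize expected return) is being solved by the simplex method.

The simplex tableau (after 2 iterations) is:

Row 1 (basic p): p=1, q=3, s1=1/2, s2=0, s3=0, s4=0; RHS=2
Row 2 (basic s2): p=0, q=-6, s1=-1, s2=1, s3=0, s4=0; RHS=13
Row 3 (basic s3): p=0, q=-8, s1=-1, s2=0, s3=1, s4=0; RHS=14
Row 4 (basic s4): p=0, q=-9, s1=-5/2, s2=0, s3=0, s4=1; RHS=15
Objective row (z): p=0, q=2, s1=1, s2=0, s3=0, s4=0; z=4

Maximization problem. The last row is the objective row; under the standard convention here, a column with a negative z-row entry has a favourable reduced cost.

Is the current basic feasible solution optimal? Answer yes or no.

No objective-row coefficient is strictly negative, so no entering variable exists; the tableau is optimal.

yes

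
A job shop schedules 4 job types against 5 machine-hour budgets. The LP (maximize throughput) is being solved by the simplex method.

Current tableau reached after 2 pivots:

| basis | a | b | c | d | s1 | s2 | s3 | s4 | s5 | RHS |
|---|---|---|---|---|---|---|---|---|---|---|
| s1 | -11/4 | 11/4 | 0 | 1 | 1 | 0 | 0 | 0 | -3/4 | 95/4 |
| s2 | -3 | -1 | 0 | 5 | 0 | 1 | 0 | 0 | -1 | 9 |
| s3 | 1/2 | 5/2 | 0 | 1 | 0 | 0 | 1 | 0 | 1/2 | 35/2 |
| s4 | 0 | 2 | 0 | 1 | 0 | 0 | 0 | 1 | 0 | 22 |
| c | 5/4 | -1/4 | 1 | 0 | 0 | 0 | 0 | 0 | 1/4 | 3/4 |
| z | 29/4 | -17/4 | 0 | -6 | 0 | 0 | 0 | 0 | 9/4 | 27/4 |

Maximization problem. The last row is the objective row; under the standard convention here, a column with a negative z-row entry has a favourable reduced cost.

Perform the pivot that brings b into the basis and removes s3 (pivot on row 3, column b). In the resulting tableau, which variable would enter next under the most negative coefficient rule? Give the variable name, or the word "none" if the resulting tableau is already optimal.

Pivot element 5/2. New z-row = old z-row − (-17/4)·(row 3/(5/2)).
Updated z-row coefficients: a: 81/10, b: 0, c: 0, d: -43/10, s1: 0, s2: 0, s3: 17/10, s4: 0, s5: 31/10.
The most negative is -43/10 in column d, so d would enter next.

d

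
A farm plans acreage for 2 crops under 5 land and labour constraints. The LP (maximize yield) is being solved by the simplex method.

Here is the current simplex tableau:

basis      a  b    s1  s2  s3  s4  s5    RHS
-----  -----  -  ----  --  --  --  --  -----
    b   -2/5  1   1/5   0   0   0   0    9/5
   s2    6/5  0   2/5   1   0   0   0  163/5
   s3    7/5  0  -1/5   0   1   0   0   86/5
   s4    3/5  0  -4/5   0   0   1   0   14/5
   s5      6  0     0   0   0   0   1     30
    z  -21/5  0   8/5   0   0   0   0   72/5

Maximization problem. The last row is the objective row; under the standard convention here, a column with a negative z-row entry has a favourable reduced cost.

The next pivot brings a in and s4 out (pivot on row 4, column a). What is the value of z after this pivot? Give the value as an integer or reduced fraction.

34

Minimum ratio for a: (14/5)/(3/5) = 14/3.
z changes by −(z-row coeff of a)·ratio = −(-21/5)·(14/3) = 98/5.
New z = 72/5 + (98/5) = 34.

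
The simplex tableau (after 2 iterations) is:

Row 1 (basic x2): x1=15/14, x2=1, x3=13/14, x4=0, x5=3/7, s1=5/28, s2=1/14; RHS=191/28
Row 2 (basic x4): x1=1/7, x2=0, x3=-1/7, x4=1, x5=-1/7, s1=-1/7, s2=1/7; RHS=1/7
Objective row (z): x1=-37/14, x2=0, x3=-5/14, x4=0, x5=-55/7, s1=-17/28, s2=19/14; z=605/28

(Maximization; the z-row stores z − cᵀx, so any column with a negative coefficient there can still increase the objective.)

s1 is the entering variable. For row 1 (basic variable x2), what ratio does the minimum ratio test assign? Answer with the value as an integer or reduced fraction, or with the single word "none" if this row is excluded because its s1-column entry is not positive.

Ratio = RHS / (s1 entry) = (191/28) / (5/28) = 191/5.

191/5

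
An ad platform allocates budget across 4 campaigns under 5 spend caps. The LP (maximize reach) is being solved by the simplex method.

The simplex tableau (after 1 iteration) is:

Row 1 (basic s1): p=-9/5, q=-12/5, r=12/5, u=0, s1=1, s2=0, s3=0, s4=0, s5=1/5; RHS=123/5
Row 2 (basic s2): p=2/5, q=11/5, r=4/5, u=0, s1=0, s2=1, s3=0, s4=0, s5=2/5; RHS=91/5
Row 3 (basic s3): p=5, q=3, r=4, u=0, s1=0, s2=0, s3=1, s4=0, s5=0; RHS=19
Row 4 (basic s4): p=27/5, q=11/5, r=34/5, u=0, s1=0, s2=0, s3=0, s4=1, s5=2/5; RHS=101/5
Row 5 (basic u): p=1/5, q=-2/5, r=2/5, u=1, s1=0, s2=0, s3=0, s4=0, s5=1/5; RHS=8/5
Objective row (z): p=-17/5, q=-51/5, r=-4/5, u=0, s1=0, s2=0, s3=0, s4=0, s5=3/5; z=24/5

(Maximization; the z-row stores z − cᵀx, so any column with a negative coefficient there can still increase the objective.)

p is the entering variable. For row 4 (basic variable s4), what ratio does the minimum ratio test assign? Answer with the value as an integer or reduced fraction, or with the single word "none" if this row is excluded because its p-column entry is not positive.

101/27

Ratio = RHS / (p entry) = (101/5) / (27/5) = 101/27.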